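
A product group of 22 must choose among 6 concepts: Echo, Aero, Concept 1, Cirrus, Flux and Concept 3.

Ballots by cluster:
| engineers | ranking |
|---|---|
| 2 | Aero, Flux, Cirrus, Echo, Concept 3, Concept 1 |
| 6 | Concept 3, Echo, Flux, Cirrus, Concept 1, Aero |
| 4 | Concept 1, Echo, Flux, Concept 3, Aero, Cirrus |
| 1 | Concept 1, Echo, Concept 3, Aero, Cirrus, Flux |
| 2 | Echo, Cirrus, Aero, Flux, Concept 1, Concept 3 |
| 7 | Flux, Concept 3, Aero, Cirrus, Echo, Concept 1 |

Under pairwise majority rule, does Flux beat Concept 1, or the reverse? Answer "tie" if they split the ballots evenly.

Ballots ranking Flux above Concept 1: 2 + 6 + 2 + 7 = 17.
Ballots ranking Concept 1 above Flux: 22 − 17 = 5.
Flux wins the head-to-head 17–5.

Flux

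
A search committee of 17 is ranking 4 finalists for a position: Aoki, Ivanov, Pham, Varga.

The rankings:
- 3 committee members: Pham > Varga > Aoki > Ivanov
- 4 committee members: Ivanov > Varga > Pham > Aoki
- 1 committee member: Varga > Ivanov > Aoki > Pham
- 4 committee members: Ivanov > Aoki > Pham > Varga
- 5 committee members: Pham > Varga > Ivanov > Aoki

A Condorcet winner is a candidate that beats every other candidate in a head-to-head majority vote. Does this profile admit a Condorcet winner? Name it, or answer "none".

Check each pair by majority over 17 ballots:
Aoki vs Ivanov: 3 to 14, Ivanov.
Aoki vs Pham: Pham, 12–5.
Aoki vs Varga: Varga, 13–4.
Ivanov vs Pham: Ivanov preferred on 4+1+4 = 9 ballots; Ivanov wins 9–8.
Ivanov vs Varga: Ivanov is ranked higher on 4+4 = 8 ballots, Varga on 9. Varga wins 9–8.
Pham vs Varga: Pham, 12–5.
No candidate is unbeaten: Aoki loses to Ivanov; Ivanov loses to Varga; Pham loses to Ivanov; Varga loses to Pham. In particular Ivanov → Pham → Varga → Ivanov is a majority cycle — no Condorcet winner exists.

none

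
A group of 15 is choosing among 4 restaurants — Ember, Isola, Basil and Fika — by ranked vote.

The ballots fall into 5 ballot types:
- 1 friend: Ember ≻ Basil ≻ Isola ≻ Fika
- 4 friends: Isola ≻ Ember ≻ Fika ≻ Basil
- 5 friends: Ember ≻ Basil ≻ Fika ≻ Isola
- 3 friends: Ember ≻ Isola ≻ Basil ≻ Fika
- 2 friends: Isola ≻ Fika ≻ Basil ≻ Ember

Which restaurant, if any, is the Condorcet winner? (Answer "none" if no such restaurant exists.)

Ember

Pairwise majorities:
Ember vs Isola: Ember wins 9–6.
Ember vs Basil: Ember, 13–2.
Ember vs Fika: Ember wins 13–2.
Isola vs Basil: Isola, 9–6.
Isola vs Fika: Isola, 10–5.
Basil vs Fika: Basil wins 9–6.
Only Ember has no losses; Ember is the Condorcet winner.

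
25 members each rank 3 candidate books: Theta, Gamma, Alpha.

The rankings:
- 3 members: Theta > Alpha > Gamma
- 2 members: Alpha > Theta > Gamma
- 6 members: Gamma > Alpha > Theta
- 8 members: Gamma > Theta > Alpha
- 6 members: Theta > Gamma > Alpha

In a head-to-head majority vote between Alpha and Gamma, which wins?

Ballots ranking Alpha above Gamma: 3 + 2 = 5.
Ballots ranking Gamma above Alpha: 25 − 5 = 20.
Gamma wins the head-to-head 20–5.

Gamma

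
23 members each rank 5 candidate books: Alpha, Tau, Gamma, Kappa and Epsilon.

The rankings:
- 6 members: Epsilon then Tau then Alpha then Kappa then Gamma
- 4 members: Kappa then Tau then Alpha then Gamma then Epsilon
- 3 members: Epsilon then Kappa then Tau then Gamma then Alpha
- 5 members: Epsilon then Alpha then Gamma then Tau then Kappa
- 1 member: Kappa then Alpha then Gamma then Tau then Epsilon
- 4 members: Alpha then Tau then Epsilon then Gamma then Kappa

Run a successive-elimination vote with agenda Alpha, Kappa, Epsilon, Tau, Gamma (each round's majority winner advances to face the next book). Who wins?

Epsilon

Round 1: Alpha vs Kappa — 15–8, Alpha advances.
Round 2: Alpha vs Epsilon — 9–14, Epsilon advances.
Round 3: Epsilon vs Tau — 14–9, Epsilon advances.
Round 4: Epsilon vs Gamma — 18–5, Epsilon advances.
Epsilon survives the agenda.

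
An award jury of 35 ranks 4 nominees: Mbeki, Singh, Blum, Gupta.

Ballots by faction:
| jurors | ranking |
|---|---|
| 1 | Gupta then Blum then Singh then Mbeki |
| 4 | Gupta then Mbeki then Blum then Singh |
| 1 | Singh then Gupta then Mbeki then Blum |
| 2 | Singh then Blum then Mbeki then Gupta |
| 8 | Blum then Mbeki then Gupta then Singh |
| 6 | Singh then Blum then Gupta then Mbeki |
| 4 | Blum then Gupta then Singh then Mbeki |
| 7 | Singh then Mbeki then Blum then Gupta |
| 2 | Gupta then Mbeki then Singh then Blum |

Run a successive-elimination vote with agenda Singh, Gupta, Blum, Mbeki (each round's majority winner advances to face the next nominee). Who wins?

Round 1: Singh vs Gupta — 16–19, Gupta advances.
Round 2: Gupta vs Blum — 8–27, Blum advances.
Round 3: Blum vs Mbeki — 21–14, Blum advances.
Blum survives the agenda.

Blum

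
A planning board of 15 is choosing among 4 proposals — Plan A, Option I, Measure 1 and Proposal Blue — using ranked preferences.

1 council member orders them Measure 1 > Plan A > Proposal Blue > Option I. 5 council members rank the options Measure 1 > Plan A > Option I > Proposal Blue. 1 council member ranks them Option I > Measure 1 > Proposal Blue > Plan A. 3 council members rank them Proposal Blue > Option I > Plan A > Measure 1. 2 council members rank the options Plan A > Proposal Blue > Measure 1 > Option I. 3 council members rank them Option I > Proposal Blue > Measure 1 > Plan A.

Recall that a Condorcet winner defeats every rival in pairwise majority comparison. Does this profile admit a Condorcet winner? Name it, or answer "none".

Head-to-head results (15 council members):
Plan A–Option I: Plan A 8–7.
Plan A vs Measure 1: Measure 1, 10–5.
Plan A vs Proposal Blue: Plan A wins 8–7.
Option I vs Measure 1: Measure 1, 8–7.
Option I vs Proposal Blue: Option I, 9–6.
Measure 1 vs Proposal Blue: Proposal Blue wins 8–7.
Each option drops at least one matchup (Plan A loses to Measure 1; Option I loses to Plan A; Measure 1 loses to Proposal Blue; Proposal Blue loses to Plan A); the cycle Plan A > Proposal Blue > Measure 1 > Plan A rules out a Condorcet winner.

none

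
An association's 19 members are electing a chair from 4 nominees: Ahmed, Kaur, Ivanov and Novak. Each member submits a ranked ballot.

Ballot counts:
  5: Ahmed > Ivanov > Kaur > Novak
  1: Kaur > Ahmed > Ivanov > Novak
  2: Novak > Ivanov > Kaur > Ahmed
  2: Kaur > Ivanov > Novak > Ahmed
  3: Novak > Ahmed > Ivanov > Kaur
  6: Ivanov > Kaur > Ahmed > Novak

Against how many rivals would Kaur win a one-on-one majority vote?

Kaur against each rival (19 voters):
Kaur vs Ahmed: Kaur, 11–8.
Kaur vs Ivanov: Ivanov, 16–3.
Kaur vs Novak: Kaur wins 14–5.
Kaur beats Ahmed, Novak; loses to Ivanov — 2 pairwise wins.

2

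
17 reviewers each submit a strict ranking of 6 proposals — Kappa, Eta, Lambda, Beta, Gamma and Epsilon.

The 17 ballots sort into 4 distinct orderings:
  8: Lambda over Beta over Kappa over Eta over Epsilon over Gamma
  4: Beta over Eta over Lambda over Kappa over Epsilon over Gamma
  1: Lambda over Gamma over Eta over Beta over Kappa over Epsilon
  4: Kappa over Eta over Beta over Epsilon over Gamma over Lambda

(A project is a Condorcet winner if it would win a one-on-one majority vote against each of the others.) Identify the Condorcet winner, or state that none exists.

Lambda

Check each pair by majority over 17 ballots:
Kappa vs Eta: Kappa wins 12–5.
Kappa vs Lambda: Lambda, 13–4.
Kappa vs Beta: Beta wins 13–4.
Kappa–Gamma: Kappa 16–1.
Kappa–Epsilon: Kappa 17–0.
Eta vs Lambda: Lambda wins 9–8.
Eta–Beta: Beta 12–5.
Eta vs Gamma: Eta wins 16–1.
Eta vs Epsilon: Eta, 17–0.
Lambda vs Beta: Lambda wins 9–8.
Lambda vs Gamma: Lambda, 13–4.
Lambda vs Epsilon: Lambda, 13–4.
Beta vs Gamma: Beta wins 16–1.
Beta–Epsilon: Beta 17–0.
Gamma vs Epsilon: Epsilon, 16–1.
Lambda wins every pairwise contest, so Lambda is the Condorcet winner.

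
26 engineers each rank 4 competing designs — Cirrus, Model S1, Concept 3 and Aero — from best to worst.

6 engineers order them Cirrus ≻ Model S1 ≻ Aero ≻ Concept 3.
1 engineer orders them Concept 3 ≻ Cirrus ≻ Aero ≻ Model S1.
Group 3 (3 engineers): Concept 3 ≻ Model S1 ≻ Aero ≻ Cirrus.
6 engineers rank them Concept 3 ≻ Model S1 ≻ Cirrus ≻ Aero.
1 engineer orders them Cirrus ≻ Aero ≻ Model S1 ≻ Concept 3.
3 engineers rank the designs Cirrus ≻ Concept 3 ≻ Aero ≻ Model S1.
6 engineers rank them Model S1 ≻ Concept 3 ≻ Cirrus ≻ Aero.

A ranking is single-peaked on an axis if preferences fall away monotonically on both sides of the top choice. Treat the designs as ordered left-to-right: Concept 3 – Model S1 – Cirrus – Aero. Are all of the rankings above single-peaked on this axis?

no

Axis positions: Concept 3=1, Model S1=2, Cirrus=3, Aero=4.
Group 1 (peak Cirrus at position 3): ranking walks positions 3-2-4-1, expanding outward from the peak — single-peaked.
Group 2: ranking walks positions 1-3-4-2; Cirrus is ranked above Model S1 even though Model S1 lies between Cirrus and the peak Concept 3 on the axis — preferences dip and rise again. Not single-peaked.
Group 3: ranking walks positions 1-2-4-3; Aero is ranked above Cirrus even though Cirrus lies between Aero and the peak Concept 3 on the axis — preferences dip and rise again. Not single-peaked.
Group 4 (peak Concept 3 at position 1): ranking walks positions 1-2-3-4, expanding outward from the peak — single-peaked.
Group 5 (peak Cirrus at position 3): ranking walks positions 3-4-2-1, expanding outward from the peak — single-peaked.
Group 6: ranking walks positions 3-1-4-2; Concept 3 is ranked above Model S1 even though Model S1 lies between Concept 3 and the peak Cirrus on the axis — preferences dip and rise again. Not single-peaked.
Group 7 (peak Model S1 at position 2): ranking walks positions 2-1-3-4, expanding outward from the peak — single-peaked.
Group 2 violates single-peakedness, so the profile is not single-peaked on this axis.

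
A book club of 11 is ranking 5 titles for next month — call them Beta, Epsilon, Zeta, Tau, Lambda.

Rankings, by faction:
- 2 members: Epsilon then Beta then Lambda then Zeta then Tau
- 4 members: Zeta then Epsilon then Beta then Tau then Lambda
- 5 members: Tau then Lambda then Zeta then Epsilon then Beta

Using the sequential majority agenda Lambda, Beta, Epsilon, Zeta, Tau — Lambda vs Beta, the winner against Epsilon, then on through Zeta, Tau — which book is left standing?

Round 1: Lambda vs Beta — 5–6, Beta advances.
Round 2: Beta vs Epsilon — 0–11, Epsilon advances.
Round 3: Epsilon vs Zeta — 2–9, Zeta advances.
Round 4: Zeta vs Tau — 6–5, Zeta advances.
Zeta survives the agenda.

Zeta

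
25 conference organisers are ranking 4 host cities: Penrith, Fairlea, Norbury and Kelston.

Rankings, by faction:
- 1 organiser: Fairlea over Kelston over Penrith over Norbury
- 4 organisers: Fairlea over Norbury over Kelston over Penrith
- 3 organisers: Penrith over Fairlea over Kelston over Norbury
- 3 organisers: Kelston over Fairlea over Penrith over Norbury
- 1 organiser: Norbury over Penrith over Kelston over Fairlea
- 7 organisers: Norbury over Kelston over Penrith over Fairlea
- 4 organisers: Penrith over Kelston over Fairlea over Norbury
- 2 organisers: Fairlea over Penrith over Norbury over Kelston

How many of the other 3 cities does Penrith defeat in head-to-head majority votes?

Penrith against each rival (25 organisers):
Penrith vs Fairlea: Penrith is ranked higher on 3+1+7+4 = 15 ballots, Fairlea on 10. Penrith wins 15–10.
Penrith vs Norbury: Penrith, 13–12.
Penrith–Kelston: Kelston 15–10.
Penrith beats Fairlea, Norbury; loses to Kelston — 2 pairwise wins.

2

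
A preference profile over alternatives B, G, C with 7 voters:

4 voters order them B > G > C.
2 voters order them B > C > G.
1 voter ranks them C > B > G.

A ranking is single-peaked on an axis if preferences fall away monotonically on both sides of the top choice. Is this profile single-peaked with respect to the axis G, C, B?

Axis positions: G=1, C=2, B=3.
Type 1: ranking walks positions 3-1-2; G is ranked above C even though C lies between G and the peak B on the axis — preferences dip and rise again. Not single-peaked.
Type 2 (peak B at position 3): ranking walks positions 3-2-1, expanding outward from the peak — single-peaked.
Type 3 (peak C at position 2): ranking walks positions 2-3-1, expanding outward from the peak — single-peaked.
Type 1 violates single-peakedness, so the profile is not single-peaked on this axis.

no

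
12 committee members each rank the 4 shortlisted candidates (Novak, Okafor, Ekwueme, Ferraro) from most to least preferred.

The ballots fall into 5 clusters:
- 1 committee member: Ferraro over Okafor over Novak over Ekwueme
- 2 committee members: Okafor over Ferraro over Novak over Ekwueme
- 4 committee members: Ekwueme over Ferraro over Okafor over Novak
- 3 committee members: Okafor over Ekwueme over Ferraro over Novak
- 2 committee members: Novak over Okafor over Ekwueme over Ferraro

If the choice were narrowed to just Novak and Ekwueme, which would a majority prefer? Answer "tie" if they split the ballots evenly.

Ballots ranking Novak above Ekwueme: 1 + 2 + 2 = 5.
Ballots ranking Ekwueme above Novak: 12 − 5 = 7.
Ekwueme wins the head-to-head 7–5.

Ekwueme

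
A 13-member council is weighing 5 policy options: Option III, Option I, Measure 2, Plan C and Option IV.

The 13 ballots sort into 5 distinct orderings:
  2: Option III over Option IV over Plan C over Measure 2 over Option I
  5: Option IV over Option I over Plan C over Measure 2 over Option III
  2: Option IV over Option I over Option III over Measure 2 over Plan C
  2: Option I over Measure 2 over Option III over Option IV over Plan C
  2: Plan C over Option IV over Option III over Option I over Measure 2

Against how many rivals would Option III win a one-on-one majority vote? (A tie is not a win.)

0

Option III against each rival (13 council members):
Option III vs Option I: Option I wins 9–4.
Option III–Measure 2: Measure 2 7–6.
Option III vs Plan C: Plan C wins 7–6.
Option III vs Option IV: Option IV wins 9–4.
Option III beats no one; loses to Option I, Measure 2, Plan C, Option IV — 0 pairwise wins.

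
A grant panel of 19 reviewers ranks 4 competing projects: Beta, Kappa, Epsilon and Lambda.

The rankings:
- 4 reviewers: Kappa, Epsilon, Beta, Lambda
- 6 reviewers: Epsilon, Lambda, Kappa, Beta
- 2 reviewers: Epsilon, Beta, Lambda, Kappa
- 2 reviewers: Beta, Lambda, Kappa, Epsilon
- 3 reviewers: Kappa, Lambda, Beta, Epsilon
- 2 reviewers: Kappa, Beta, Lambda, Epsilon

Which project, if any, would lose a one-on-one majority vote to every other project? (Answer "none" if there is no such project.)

Pairwise majorities:
Beta vs Kappa: Kappa, 15–4.
Beta vs Epsilon: 2+3+2 = 7 for Beta, 12 for Epsilon — Epsilon by 12–7.
Beta vs Lambda: 10 to 9, Beta.
Kappa vs Epsilon: 4+2+3+2 = 11 for Kappa, 8 for Epsilon — Kappa by 11–8.
Kappa–Lambda: Lambda 10–9.
Epsilon vs Lambda: Epsilon preferred on 4+6+2 = 12 ballots; Epsilon wins 12–7.
No project is winless: Beta beats Lambda; Kappa beats Beta; Epsilon beats Beta; Lambda beats Kappa. There is no Condorcet loser.

none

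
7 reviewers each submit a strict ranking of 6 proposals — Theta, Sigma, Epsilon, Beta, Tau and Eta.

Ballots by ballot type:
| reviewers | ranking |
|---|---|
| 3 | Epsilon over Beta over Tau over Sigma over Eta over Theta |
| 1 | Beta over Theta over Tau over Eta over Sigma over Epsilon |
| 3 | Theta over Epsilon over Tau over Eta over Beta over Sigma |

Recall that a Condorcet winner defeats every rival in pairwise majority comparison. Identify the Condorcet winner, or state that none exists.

Check each pair by majority over 7 ballots:
Theta vs Sigma: Theta, 4–3.
Theta vs Epsilon: Theta wins 4–3.
Theta–Beta: Beta 4–3.
Theta vs Tau: Theta wins 4–3.
Theta vs Eta: Theta preferred on 1+3 = 4 ballots; Theta wins 4–3.
Sigma–Epsilon: Epsilon 6–1.
Sigma vs Beta: 0 for Sigma, 7 for Beta — Beta by 7–0.
Sigma vs Tau: Tau, 7–0.
Sigma vs Eta: Eta wins 4–3.
Epsilon vs Beta: Epsilon, 6–1.
Epsilon vs Tau: 3+3 = 6 for Epsilon, 1 for Tau — Epsilon by 6–1.
Epsilon vs Eta: 3+3 = 6 for Epsilon, 1 for Eta — Epsilon by 6–1.
Beta–Tau: Beta 4–3.
Beta vs Eta: 4 to 3, Beta.
Tau vs Eta: Tau preferred on 3+1+3 = 7 ballots; Tau wins 7–0.
No project is unbeaten: Theta loses to Beta; Sigma loses to Theta; Epsilon loses to Theta; Beta loses to Epsilon; Tau loses to Theta; Eta loses to Theta. In particular Theta → Epsilon → Beta → Theta is a majority cycle — no Condorcet winner exists.

none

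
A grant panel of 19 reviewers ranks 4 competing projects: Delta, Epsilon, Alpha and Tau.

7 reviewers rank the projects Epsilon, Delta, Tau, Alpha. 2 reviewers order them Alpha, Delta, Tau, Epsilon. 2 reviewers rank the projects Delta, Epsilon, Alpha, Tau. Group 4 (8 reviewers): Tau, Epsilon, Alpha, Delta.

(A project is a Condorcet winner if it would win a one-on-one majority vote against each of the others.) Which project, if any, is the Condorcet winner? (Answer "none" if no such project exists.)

none

Check each pair by majority over 19 ballots:
Delta–Epsilon: Epsilon 15–4.
Delta–Alpha: Alpha 10–9.
Delta vs Tau: Delta wins 11–8.
Epsilon vs Alpha: Epsilon wins 17–2.
Epsilon vs Tau: Tau, 10–9.
Alpha vs Tau: Tau, 15–4.
No project is unbeaten: Delta loses to Epsilon; Epsilon loses to Tau; Alpha loses to Epsilon; Tau loses to Delta. In particular Delta → Tau → Epsilon → Delta is a majority cycle — no Condorcet winner exists.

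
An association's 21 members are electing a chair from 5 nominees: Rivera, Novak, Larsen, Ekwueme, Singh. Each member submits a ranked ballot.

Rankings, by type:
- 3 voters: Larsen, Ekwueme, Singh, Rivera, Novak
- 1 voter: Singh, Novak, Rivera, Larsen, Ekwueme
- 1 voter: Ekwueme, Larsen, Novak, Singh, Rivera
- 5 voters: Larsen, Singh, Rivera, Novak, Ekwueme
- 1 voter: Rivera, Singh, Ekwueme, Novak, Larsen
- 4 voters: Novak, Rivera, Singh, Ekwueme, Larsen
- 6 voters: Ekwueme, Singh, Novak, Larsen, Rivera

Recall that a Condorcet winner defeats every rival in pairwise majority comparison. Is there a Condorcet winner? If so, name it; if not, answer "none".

Singh

Head-to-head results (21 voters):
Rivera vs Novak: Novak, 12–9.
Rivera vs Larsen: Larsen wins 15–6.
Rivera vs Ekwueme: Rivera is ranked higher on 1+5+1+4 = 11 ballots, Ekwueme on 10. Rivera wins 11–10.
Rivera vs Singh: 5 to 16, Singh.
Novak vs Larsen: 1+1+4+6 = 12 for Novak, 9 for Larsen — Novak by 12–9.
Novak vs Ekwueme: Ekwueme, 11–10.
Novak vs Singh: 5 to 16, Singh.
Larsen vs Ekwueme: Ekwueme, 12–9.
Larsen vs Singh: Larsen preferred on 3+1+5 = 9 ballots; Singh wins 12–9.
Ekwueme vs Singh: Singh, 11–10.
Singh wins every pairwise contest, so Singh is the Condorcet winner.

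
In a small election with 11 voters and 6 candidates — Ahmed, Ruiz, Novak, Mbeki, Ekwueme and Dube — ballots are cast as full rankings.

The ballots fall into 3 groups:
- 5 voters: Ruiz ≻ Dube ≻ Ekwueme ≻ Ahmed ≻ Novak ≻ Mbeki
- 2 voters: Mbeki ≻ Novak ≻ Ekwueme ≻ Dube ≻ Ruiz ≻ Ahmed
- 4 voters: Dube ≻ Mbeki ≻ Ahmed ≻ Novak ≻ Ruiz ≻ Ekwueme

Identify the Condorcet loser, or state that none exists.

none

Head-to-head results (11 voters):
Ahmed–Ruiz: Ruiz 7–4.
Ahmed vs Novak: Ahmed, 9–2.
Ahmed vs Mbeki: 5 for Ahmed, 6 for Mbeki — Mbeki by 6–5.
Ahmed vs Ekwueme: Ekwueme wins 7–4.
Ahmed vs Dube: Ahmed preferred on 0 ballots; Dube wins 11–0.
Ruiz vs Novak: Novak wins 6–5.
Ruiz vs Mbeki: Mbeki wins 6–5.
Ruiz vs Ekwueme: Ruiz preferred on 5+4 = 9 ballots; Ruiz wins 9–2.
Ruiz vs Dube: 5 for Ruiz, 6 for Dube — Dube by 6–5.
Novak–Mbeki: Mbeki 6–5.
Novak vs Ekwueme: Novak, 6–5.
Novak vs Dube: Dube, 9–2.
Mbeki vs Ekwueme: Mbeki wins 6–5.
Mbeki vs Dube: Dube, 9–2.
Ekwueme vs Dube: 2 to 9, Dube.
Every candidate wins at least one matchup (Ahmed beats Novak; Ruiz beats Ahmed; Novak beats Ruiz; Mbeki beats Ahmed; Ekwueme beats Ahmed; Dube beats Ahmed), so there is no Condorcet loser.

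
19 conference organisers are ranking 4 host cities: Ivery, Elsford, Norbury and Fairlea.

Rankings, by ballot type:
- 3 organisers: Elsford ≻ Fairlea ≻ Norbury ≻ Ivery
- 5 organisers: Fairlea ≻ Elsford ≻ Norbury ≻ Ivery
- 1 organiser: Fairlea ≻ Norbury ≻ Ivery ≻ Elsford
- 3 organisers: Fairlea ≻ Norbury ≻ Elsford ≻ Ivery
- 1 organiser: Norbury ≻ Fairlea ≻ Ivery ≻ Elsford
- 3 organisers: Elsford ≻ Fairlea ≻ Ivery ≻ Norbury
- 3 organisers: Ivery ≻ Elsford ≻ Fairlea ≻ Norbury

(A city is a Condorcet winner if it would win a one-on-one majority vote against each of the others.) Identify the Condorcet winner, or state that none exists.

Check each pair by majority over 19 ballots:
Ivery vs Elsford: Ivery preferred on 1+1+3 = 5 ballots; Elsford wins 14–5.
Ivery vs Norbury: Ivery is ranked higher on 3+3 = 6 ballots, Norbury on 13. Norbury wins 13–6.
Ivery vs Fairlea: Ivery preferred on 3 ballots; Fairlea wins 16–3.
Elsford vs Norbury: Elsford is ranked higher on 3+5+3+3 = 14 ballots, Norbury on 5. Elsford wins 14–5.
Elsford vs Fairlea: Elsford is ranked higher on 3+3+3 = 9 ballots, Fairlea on 10. Fairlea wins 10–9.
Norbury vs Fairlea: 1 for Norbury, 18 for Fairlea — Fairlea by 18–1.
Fairlea wins every pairwise contest, so Fairlea is the Condorcet winner.

Fairlea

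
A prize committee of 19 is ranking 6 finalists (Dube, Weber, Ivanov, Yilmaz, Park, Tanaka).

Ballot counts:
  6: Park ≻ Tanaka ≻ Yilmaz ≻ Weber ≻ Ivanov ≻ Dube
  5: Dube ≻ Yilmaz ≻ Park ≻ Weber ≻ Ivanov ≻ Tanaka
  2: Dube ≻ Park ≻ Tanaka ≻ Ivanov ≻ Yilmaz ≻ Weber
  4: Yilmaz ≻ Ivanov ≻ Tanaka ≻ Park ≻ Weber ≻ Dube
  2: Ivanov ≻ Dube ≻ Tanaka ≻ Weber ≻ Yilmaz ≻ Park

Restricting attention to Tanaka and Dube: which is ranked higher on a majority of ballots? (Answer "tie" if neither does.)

Tanaka

Ballots ranking Tanaka above Dube: 6 + 4 = 10.
Ballots ranking Dube above Tanaka: 19 − 10 = 9.
Tanaka wins the head-to-head 10–9.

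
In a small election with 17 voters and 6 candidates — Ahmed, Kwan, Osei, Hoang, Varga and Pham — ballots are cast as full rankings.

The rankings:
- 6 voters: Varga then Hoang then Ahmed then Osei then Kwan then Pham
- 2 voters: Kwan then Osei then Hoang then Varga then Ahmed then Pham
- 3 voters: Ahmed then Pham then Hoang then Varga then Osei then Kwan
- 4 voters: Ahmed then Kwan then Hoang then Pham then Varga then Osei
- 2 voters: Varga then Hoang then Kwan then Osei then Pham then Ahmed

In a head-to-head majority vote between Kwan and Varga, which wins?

Varga

Ballots ranking Kwan above Varga: 2 + 4 = 6.
Ballots ranking Varga above Kwan: 17 − 6 = 11.
Varga wins the head-to-head 11–6.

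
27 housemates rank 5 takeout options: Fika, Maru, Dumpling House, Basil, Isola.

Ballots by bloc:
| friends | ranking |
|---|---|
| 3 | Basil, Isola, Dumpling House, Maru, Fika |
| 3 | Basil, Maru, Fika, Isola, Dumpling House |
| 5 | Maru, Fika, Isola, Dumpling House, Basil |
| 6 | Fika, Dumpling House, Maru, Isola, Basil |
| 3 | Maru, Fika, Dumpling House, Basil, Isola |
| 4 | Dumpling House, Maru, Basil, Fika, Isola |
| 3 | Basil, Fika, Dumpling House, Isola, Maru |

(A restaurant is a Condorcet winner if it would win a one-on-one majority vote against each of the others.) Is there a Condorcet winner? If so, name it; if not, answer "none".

none

Pairwise majorities:
Fika vs Maru: 9 to 18, Maru.
Fika vs Dumpling House: Fika, 20–7.
Fika–Basil: Fika 14–13.
Fika–Isola: Fika 24–3.
Maru vs Dumpling House: Maru is ranked higher on 3+5+3 = 11 ballots, Dumpling House on 16. Dumpling House wins 16–11.
Maru–Basil: Maru 18–9.
Maru vs Isola: Maru preferred on 3+5+6+3+4 = 21 ballots; Maru wins 21–6.
Dumpling House vs Basil: Dumpling House, 18–9.
Dumpling House vs Isola: 6+3+4+3 = 16 for Dumpling House, 11 for Isola — Dumpling House by 16–11.
Basil vs Isola: Basil preferred on 3+3+3+4+3 = 16 ballots; Basil wins 16–11.
Every restaurant loses at least once (Fika loses to Maru; Maru loses to Dumpling House; Dumpling House loses to Fika; Basil loses to Fika; Isola loses to Fika). The majority relation contains the cycle Fika > Dumpling House > Maru > Fika, so there is no Condorcet winner.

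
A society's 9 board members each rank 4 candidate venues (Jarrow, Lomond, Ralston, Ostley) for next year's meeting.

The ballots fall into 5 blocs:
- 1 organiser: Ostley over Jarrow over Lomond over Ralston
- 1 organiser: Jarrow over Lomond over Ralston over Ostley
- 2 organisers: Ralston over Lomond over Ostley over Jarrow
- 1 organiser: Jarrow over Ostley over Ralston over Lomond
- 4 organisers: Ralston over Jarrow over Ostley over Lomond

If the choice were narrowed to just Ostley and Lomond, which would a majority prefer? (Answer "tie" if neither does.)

Ballots ranking Ostley above Lomond: 1 + 1 + 4 = 6.
Ballots ranking Lomond above Ostley: 9 − 6 = 3.
Ostley wins the head-to-head 6–3.

Ostley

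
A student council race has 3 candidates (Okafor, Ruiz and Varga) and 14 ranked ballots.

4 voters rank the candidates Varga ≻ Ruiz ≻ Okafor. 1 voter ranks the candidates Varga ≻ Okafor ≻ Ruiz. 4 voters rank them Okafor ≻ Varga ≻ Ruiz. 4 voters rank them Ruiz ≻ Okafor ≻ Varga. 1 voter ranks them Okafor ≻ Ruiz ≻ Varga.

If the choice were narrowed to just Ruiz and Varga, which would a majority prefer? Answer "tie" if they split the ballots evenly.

Ballots ranking Ruiz above Varga: 4 + 1 = 5.
Ballots ranking Varga above Ruiz: 14 − 5 = 9.
Varga wins the head-to-head 9–5.

Varga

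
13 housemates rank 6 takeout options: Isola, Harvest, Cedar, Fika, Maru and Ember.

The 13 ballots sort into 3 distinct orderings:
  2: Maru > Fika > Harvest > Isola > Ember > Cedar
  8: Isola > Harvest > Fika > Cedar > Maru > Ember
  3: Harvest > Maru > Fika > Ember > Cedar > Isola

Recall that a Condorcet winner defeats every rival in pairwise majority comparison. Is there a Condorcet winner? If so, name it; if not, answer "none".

Head-to-head results (13 friends):
Isola vs Harvest: Isola preferred on 8 ballots; Isola wins 8–5.
Isola vs Cedar: 10 to 3, Isola.
Isola vs Fika: 8 for Isola, 5 for Fika — Isola by 8–5.
Isola vs Maru: Isola preferred on 8 ballots; Isola wins 8–5.
Isola vs Ember: 2+8 = 10 for Isola, 3 for Ember — Isola by 10–3.
Harvest vs Cedar: 13 to 0, Harvest.
Harvest vs Fika: Harvest is ranked higher on 8+3 = 11 ballots, Fika on 2. Harvest wins 11–2.
Harvest vs Maru: 8+3 = 11 for Harvest, 2 for Maru — Harvest by 11–2.
Harvest vs Ember: Harvest is ranked higher on 2+8+3 = 13 ballots, Ember on 0. Harvest wins 13–0.
Cedar vs Fika: 0 for Cedar, 13 for Fika — Fika by 13–0.
Cedar vs Maru: Cedar is ranked higher on 8 ballots, Maru on 5. Cedar wins 8–5.
Cedar vs Ember: Cedar preferred on 8 ballots; Cedar wins 8–5.
Fika vs Maru: Fika is ranked higher on 8 ballots, Maru on 5. Fika wins 8–5.
Fika vs Ember: 13 to 0, Fika.
Maru vs Ember: 2+8+3 = 13 for Maru, 0 for Ember — Maru by 13–0.
Isola wins every pairwise contest, so Isola is the Condorcet winner.

Isola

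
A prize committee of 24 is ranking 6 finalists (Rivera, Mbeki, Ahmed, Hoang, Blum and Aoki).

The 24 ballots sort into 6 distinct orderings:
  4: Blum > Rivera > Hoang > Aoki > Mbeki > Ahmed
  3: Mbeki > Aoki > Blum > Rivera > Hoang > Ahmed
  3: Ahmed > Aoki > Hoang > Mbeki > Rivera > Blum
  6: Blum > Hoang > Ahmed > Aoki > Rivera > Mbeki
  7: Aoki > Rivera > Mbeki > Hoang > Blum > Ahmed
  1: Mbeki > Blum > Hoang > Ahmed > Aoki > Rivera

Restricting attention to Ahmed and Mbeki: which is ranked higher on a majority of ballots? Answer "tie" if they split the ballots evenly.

Ballots ranking Ahmed above Mbeki: 3 + 6 = 9.
Ballots ranking Mbeki above Ahmed: 24 − 9 = 15.
Mbeki wins the head-to-head 15–9.

Mbeki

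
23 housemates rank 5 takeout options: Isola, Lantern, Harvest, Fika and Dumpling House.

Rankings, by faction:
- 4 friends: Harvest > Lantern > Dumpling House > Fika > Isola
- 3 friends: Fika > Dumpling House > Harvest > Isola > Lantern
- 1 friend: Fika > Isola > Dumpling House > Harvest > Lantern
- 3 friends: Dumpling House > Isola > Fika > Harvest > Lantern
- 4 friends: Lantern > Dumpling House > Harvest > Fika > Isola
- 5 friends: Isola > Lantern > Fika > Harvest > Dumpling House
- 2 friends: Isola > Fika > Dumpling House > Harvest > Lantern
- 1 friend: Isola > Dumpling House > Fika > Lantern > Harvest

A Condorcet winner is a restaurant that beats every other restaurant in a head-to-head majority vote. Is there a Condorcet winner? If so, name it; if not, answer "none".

Head-to-head results (23 friends):
Isola vs Lantern: Isola is ranked higher on 3+1+3+5+2+1 = 15 ballots, Lantern on 8. Isola wins 15–8.
Isola–Harvest: Isola 12–11.
Isola–Fika: Fika 12–11.
Isola vs Dumpling House: Isola is ranked higher on 1+5+2+1 = 9 ballots, Dumpling House on 14. Dumpling House wins 14–9.
Lantern vs Harvest: 4+5+1 = 10 for Lantern, 13 for Harvest — Harvest by 13–10.
Lantern–Fika: Lantern 13–10.
Lantern vs Dumpling House: Lantern wins 13–10.
Harvest–Fika: Fika 15–8.
Harvest vs Dumpling House: Harvest is ranked higher on 4+5 = 9 ballots, Dumpling House on 14. Dumpling House wins 14–9.
Fika vs Dumpling House: Fika is ranked higher on 3+1+5+2 = 11 ballots, Dumpling House on 12. Dumpling House wins 12–11.
Each restaurant drops at least one matchup (Isola loses to Fika; Lantern loses to Isola; Harvest loses to Isola; Fika loses to Lantern; Dumpling House loses to Lantern); the cycle Isola beats Lantern beats Fika beats Isola rules out a Condorcet winner.

none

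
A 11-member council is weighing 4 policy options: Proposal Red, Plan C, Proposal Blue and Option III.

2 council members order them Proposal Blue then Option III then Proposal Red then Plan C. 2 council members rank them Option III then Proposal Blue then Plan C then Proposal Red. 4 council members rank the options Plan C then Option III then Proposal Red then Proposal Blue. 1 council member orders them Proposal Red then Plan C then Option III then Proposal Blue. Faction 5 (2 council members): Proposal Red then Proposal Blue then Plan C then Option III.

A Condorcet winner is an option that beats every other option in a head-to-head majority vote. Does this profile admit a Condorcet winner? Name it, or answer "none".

none

Check each pair by majority over 11 ballots:
Proposal Red–Plan C: Plan C 6–5.
Proposal Red vs Proposal Blue: Proposal Red, 7–4.
Proposal Red–Option III: Option III 8–3.
Plan C–Proposal Blue: Proposal Blue 6–5.
Plan C vs Option III: Plan C, 7–4.
Proposal Blue vs Option III: Option III wins 7–4.
Every option loses at least once (Proposal Red loses to Plan C; Plan C loses to Proposal Blue; Proposal Blue loses to Proposal Red; Option III loses to Plan C). The majority relation contains the cycle Proposal Red → Proposal Blue → Plan C → Proposal Red, so there is no Condorcet winner.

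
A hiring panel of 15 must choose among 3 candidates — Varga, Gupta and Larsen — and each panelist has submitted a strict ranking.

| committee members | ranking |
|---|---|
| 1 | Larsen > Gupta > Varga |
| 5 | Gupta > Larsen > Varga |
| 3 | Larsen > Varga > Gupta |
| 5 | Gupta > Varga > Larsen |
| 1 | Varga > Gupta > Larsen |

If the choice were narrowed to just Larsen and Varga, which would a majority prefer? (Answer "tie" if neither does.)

Ballots ranking Larsen above Varga: 1 + 5 + 3 = 9.
Ballots ranking Varga above Larsen: 15 − 9 = 6.
Larsen wins the head-to-head 9–6.

Larsen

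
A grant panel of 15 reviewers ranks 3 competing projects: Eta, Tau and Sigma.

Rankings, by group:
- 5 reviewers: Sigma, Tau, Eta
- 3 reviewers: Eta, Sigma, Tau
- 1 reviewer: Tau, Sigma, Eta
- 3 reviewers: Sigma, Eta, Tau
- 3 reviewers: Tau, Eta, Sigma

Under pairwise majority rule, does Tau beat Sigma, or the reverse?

Ballots ranking Tau above Sigma: 1 + 3 = 4.
Ballots ranking Sigma above Tau: 15 − 4 = 11.
Sigma wins the head-to-head 11–4.

Sigma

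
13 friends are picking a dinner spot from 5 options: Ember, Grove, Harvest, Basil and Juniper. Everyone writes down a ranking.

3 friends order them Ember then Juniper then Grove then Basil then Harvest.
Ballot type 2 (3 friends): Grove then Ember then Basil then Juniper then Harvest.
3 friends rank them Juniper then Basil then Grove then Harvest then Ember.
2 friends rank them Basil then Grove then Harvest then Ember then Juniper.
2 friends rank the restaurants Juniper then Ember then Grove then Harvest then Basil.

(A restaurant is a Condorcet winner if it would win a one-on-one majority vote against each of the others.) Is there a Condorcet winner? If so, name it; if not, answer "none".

none

Head-to-head results (13 friends):
Ember vs Grove: Grove, 8–5.
Ember vs Harvest: Ember wins 8–5.
Ember vs Basil: 3+3+2 = 8 for Ember, 5 for Basil — Ember by 8–5.
Ember–Juniper: Ember 8–5.
Grove–Harvest: Grove 13–0.
Grove vs Basil: Grove is ranked higher on 3+3+2 = 8 ballots, Basil on 5. Grove wins 8–5.
Grove vs Juniper: 5 to 8, Juniper.
Harvest vs Basil: 2 to 11, Basil.
Harvest vs Juniper: 2 for Harvest, 11 for Juniper — Juniper by 11–2.
Basil vs Juniper: Juniper, 8–5.
Each restaurant drops at least one matchup (Ember loses to Grove; Grove loses to Juniper; Harvest loses to Ember; Basil loses to Ember; Juniper loses to Ember); the cycle Ember beats Juniper beats Grove beats Ember rules out a Condorcet winner.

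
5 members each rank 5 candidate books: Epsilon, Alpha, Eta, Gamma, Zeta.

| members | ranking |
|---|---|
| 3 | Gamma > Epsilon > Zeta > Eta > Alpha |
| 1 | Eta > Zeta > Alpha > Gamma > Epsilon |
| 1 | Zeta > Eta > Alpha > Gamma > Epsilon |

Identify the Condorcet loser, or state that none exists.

Pairwise majorities:
Epsilon–Alpha: Epsilon 3–2.
Epsilon vs Eta: Epsilon preferred on 3 ballots; Epsilon wins 3–2.
Epsilon vs Gamma: Epsilon is ranked higher on 0 ballots, Gamma on 5. Gamma wins 5–0.
Epsilon vs Zeta: Epsilon is ranked higher on 3 ballots, Zeta on 2. Epsilon wins 3–2.
Alpha vs Eta: Eta wins 5–0.
Alpha vs Gamma: Alpha is ranked higher on 1+1 = 2 ballots, Gamma on 3. Gamma wins 3–2.
Alpha vs Zeta: Zeta, 5–0.
Eta vs Gamma: Eta is ranked higher on 1+1 = 2 ballots, Gamma on 3. Gamma wins 3–2.
Eta vs Zeta: Eta preferred on 1 ballot; Zeta wins 4–1.
Gamma vs Zeta: Gamma wins 3–2.
Only Alpha has no wins; Alpha is the Condorcet loser.

Alpha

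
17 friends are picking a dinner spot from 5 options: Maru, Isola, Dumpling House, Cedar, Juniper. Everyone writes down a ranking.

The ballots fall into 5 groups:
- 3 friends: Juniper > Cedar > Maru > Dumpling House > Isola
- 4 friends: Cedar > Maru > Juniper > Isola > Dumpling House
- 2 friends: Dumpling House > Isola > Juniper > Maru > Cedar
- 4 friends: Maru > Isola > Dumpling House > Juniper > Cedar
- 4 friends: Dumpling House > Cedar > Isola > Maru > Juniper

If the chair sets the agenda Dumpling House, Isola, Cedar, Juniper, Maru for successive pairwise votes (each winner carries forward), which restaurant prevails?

Round 1: Dumpling House vs Isola — 9–8, Dumpling House advances.
Round 2: Dumpling House vs Cedar — 10–7, Dumpling House advances.
Round 3: Dumpling House vs Juniper — 10–7, Dumpling House advances.
Round 4: Dumpling House vs Maru — 6–11, Maru advances.
Maru survives the agenda.

Maru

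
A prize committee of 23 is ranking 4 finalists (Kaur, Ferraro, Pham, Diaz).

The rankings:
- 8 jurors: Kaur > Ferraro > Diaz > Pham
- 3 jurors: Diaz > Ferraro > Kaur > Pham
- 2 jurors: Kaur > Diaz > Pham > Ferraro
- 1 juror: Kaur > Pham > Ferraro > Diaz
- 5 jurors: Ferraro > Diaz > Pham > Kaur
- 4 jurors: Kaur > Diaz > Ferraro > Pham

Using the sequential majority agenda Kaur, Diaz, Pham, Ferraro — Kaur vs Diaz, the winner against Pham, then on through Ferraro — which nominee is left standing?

Kaur

Round 1: Kaur vs Diaz — 15–8, Kaur advances.
Round 2: Kaur vs Pham — 18–5, Kaur advances.
Round 3: Kaur vs Ferraro — 15–8, Kaur advances.
The agenda winner is Kaur.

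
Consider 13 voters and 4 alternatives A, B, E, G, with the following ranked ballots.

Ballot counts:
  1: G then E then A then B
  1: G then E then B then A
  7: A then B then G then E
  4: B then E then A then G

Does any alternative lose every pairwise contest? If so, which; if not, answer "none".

Pairwise majorities:
A vs B: A preferred on 1+7 = 8 ballots; A wins 8–5.
A vs E: 7 for A, 6 for E — A by 7–6.
A vs G: 7+4 = 11 for A, 2 for G — A by 11–2.
B–E: B 11–2.
B vs G: B wins 11–2.
E vs G: E preferred on 4 ballots; G wins 9–4.
E loses to every other alternative — it is the Condorcet loser.

E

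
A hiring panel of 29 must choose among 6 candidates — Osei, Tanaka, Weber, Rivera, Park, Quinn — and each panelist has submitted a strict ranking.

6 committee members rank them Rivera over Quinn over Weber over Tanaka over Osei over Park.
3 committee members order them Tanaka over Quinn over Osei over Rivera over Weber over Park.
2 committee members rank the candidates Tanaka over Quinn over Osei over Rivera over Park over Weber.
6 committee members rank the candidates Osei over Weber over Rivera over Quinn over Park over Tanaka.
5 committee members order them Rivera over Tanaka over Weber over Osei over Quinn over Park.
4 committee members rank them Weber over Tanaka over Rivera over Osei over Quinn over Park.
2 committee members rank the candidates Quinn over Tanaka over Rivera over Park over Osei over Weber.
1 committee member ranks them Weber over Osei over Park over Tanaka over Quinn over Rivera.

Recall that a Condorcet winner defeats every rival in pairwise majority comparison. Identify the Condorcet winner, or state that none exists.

Head-to-head results (29 committee members):
Osei–Tanaka: Tanaka 22–7.
Osei vs Weber: Osei preferred on 3+2+6+2 = 13 ballots; Weber wins 16–13.
Osei vs Rivera: 12 to 17, Rivera.
Osei vs Park: Osei wins 27–2.
Osei vs Quinn: Osei preferred on 6+5+4+1 = 16 ballots; Osei wins 16–13.
Tanaka vs Weber: Tanaka is ranked higher on 3+2+5+2 = 12 ballots, Weber on 17. Weber wins 17–12.
Tanaka vs Rivera: Rivera wins 17–12.
Tanaka vs Park: Tanaka is ranked higher on 6+3+2+5+4+2 = 22 ballots, Park on 7. Tanaka wins 22–7.
Tanaka–Quinn: Tanaka 15–14.
Weber vs Rivera: Weber preferred on 6+4+1 = 11 ballots; Rivera wins 18–11.
Weber vs Park: Weber wins 25–4.
Weber vs Quinn: Weber, 16–13.
Rivera vs Park: Rivera, 28–1.
Rivera vs Quinn: Rivera preferred on 6+6+5+4 = 21 ballots; Rivera wins 21–8.
Park–Quinn: Quinn 28–1.
Only Rivera has no losses; Rivera is the Condorcet winner.

Rivera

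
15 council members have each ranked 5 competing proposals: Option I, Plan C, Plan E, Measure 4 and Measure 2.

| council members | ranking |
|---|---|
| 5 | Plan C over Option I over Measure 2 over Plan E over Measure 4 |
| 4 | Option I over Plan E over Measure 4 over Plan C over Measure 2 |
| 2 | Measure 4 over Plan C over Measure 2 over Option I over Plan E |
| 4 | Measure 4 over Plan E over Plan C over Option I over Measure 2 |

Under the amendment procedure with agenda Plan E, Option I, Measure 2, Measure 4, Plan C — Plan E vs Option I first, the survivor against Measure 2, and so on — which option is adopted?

Round 1: Plan E vs Option I — 4–11, Option I advances.
Round 2: Option I vs Measure 2 — 13–2, Option I advances.
Round 3: Option I vs Measure 4 — 9–6, Option I advances.
Round 4: Option I vs Plan C — 4–11, Plan C advances.
Plan C survives the agenda.

Plan C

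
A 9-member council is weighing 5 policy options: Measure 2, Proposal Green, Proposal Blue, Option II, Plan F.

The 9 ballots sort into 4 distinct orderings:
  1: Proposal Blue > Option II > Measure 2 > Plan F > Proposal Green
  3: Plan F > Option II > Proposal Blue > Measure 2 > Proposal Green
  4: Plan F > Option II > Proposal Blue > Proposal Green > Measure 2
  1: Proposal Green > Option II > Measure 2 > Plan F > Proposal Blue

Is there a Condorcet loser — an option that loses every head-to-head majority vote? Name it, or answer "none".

Measure 2

Pairwise majorities:
Measure 2 vs Proposal Green: 1+3 = 4 for Measure 2, 5 for Proposal Green — Proposal Green by 5–4.
Measure 2 vs Proposal Blue: Proposal Blue wins 8–1.
Measure 2 vs Option II: Option II wins 9–0.
Measure 2 vs Plan F: 2 to 7, Plan F.
Proposal Green vs Proposal Blue: 1 to 8, Proposal Blue.
Proposal Green vs Option II: 1 to 8, Option II.
Proposal Green–Plan F: Plan F 8–1.
Proposal Blue vs Option II: 1 to 8, Option II.
Proposal Blue vs Plan F: Proposal Blue is ranked higher on 1 ballot, Plan F on 8. Plan F wins 8–1.
Option II–Plan F: Plan F 7–2.
Measure 2 is beaten in every head-to-head and is the Condorcet loser.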